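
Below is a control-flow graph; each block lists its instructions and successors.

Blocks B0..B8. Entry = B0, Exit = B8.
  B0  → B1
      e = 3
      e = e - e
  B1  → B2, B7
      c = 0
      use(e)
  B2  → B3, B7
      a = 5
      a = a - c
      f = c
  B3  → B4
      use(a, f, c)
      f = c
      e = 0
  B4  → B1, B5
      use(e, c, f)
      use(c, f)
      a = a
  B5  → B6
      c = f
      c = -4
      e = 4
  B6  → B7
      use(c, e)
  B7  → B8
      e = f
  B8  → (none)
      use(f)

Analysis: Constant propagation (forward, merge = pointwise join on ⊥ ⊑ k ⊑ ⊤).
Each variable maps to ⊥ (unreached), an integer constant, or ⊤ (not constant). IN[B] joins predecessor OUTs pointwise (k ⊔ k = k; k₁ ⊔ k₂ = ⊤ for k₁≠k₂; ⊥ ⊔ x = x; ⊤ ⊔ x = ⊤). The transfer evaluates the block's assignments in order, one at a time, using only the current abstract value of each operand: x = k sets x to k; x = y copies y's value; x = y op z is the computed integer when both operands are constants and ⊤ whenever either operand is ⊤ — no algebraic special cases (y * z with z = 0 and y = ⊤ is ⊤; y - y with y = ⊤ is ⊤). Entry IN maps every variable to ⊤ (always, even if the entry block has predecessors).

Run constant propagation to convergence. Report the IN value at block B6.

Answer: {a: 5, b: ⊤, c: -4, d: ⊤, e: 4, f: 0}

Working:
Per-block solution:
  B0:  IN=(all ⊤)  OUT={e:0; rest ⊤}
  B1:  IN={e:0; rest ⊤}  OUT={c:0, e:0; rest ⊤}
  B2:  IN={c:0, e:0; rest ⊤}  OUT={a:5, c:0, e:0, f:0; rest ⊤}
  B3:  IN={a:5, c:0, e:0, f:0; rest ⊤}  OUT={a:5, c:0, e:0, f:0; rest ⊤}
  B4:  IN={a:5, c:0, e:0, f:0; rest ⊤}  OUT={a:5, c:0, e:0, f:0; rest ⊤}
  B5:  IN={a:5, c:0, e:0, f:0; rest ⊤}  OUT={a:5, c:-4, e:4, f:0; rest ⊤}
  B6:  IN={a:5, c:-4, e:4, f:0; rest ⊤}  OUT={a:5, c:-4, e:4, f:0; rest ⊤}
  B7:  IN=(all ⊤)  OUT=(all ⊤)
  B8:  IN=(all ⊤)  OUT=(all ⊤)

Merge at B6: IN[B6] = OUT[B5] = {a: 5, b: ⊤, c: -4, d: ⊤, e: 4, f: 0}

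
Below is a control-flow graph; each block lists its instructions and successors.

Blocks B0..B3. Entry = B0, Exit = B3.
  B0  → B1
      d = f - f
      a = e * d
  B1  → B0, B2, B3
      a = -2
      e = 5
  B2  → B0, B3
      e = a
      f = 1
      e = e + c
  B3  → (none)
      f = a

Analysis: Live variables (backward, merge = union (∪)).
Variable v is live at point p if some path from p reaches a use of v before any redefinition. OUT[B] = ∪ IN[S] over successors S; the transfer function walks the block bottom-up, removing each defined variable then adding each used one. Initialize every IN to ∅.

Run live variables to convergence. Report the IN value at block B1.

Per-block solution:
  B0: | IN={c, e, f} | OUT={c, f}
  B1: | IN={c, f} | OUT={a, c, e, f}
  B2: | IN={a, c} | OUT={a, c, e, f}
  B3: | IN={a} | OUT={}

Merge at B1: OUT[B1] = IN[B0] ⊔ IN[B2] ⊔ IN[B3] = {a, c, e, f}
Applying B1's transfer function to that OUT value gives IN[B1] (row B1 above).

Answer: {c, f}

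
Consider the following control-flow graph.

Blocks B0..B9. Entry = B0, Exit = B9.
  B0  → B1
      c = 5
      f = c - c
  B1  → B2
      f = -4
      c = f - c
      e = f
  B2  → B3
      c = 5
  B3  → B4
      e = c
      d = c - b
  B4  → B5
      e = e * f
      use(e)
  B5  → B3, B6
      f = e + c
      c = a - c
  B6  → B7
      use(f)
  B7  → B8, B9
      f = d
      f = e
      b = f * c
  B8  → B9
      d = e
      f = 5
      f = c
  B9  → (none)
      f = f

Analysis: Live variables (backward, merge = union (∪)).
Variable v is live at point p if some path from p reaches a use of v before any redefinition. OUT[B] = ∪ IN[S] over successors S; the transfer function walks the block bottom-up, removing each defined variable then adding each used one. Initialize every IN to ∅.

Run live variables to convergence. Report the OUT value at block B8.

Answer: {f}

Working:
Fixpoint table:
  B0: | IN={a, b} | OUT={a, b, c}
  B1: | IN={a, b, c} | OUT={a, b, f}
  B2: | IN={a, b, f} | OUT={a, b, c, f}
  B3: | IN={a, b, c, f} | OUT={a, b, c, d, e, f}
  B4: | IN={a, b, c, d, e, f} | OUT={a, b, c, d, e}
  B5: | IN={a, b, c, d, e} | OUT={a, b, c, d, e, f}
  B6: | IN={c, d, e, f} | OUT={c, d, e}
  B7: | IN={c, d, e} | OUT={c, e, f}
  B8: | IN={c, e} | OUT={f}
  B9: | IN={f} | OUT={}

Merge at B8: OUT[B8] = IN[B9] = {f}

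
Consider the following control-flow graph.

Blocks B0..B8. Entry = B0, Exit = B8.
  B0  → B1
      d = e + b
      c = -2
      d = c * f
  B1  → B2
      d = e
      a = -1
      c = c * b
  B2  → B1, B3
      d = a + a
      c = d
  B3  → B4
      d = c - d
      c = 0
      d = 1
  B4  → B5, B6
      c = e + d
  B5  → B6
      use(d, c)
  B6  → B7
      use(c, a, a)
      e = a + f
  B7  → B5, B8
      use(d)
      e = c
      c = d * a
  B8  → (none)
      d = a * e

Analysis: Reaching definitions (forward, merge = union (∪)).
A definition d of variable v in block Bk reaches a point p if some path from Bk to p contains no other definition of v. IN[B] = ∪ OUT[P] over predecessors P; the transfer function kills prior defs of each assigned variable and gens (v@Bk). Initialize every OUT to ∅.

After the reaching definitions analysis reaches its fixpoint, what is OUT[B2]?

Fixpoint table:
  B0:   IN={}   OUT={c@B0, d@B0}
  B1:   IN={a@B1, c@B0, c@B2, d@B0, d@B2}   OUT={a@B1, c@B1, d@B1}
  B2:   IN={a@B1, c@B1, d@B1}   OUT={a@B1, c@B2, d@B2}
  B3:   IN={a@B1, c@B2, d@B2}   OUT={a@B1, c@B3, d@B3}
  B4:   IN={a@B1, c@B3, d@B3}   OUT={a@B1, c@B4, d@B3}
  B5:   IN={a@B1, c@B4, c@B7, d@B3, e@B7}   OUT={a@B1, c@B4, c@B7, d@B3, e@B7}
  B6:   IN={a@B1, c@B4, c@B7, d@B3, e@B7}   OUT={a@B1, c@B4, c@B7, d@B3, e@B6}
  B7:   IN={a@B1, c@B4, c@B7, d@B3, e@B6}   OUT={a@B1, c@B7, d@B3, e@B7}
  B8:   IN={a@B1, c@B7, d@B3, e@B7}   OUT={a@B1, c@B7, d@B8, e@B7}

Merge at B2: IN[B2] = OUT[B1] = {a@B1, c@B1, d@B1}
Applying B2's transfer function to that IN value gives OUT[B2] (row B2 above).

Answer: {a@B1, c@B2, d@B2}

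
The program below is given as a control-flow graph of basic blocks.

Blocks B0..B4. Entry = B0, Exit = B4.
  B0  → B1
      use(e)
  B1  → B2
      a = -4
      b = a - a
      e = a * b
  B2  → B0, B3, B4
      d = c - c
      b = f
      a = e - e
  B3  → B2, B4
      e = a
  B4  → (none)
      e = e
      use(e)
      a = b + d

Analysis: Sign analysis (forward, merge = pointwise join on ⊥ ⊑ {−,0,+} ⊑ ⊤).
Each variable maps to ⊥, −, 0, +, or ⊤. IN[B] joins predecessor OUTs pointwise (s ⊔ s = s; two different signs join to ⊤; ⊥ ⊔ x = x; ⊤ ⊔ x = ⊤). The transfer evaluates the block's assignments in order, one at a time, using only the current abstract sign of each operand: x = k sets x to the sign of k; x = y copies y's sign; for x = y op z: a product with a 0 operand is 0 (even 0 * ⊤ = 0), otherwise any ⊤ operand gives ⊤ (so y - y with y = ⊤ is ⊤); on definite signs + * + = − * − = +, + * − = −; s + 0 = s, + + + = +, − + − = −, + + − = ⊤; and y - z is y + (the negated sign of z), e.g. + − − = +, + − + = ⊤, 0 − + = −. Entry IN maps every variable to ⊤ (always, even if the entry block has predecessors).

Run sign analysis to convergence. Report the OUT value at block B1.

Fixpoint table:
  B0:   IN=(all ⊤)   OUT=(all ⊤)
  B1:   IN=(all ⊤)   OUT={a:-; rest ⊤}
  B2:   IN=(all ⊤)   OUT=(all ⊤)
  B3:   IN=(all ⊤)   OUT=(all ⊤)
  B4:   IN=(all ⊤)   OUT=(all ⊤)

Merge at B1: IN[B1] = OUT[B0] = {a: ⊤, b: ⊤, c: ⊤, d: ⊤, e: ⊤, f: ⊤}
Applying B1's transfer function to that IN value gives OUT[B1] (row B1 above).

Answer: {a: -, b: ⊤, c: ⊤, d: ⊤, e: ⊤, f: ⊤}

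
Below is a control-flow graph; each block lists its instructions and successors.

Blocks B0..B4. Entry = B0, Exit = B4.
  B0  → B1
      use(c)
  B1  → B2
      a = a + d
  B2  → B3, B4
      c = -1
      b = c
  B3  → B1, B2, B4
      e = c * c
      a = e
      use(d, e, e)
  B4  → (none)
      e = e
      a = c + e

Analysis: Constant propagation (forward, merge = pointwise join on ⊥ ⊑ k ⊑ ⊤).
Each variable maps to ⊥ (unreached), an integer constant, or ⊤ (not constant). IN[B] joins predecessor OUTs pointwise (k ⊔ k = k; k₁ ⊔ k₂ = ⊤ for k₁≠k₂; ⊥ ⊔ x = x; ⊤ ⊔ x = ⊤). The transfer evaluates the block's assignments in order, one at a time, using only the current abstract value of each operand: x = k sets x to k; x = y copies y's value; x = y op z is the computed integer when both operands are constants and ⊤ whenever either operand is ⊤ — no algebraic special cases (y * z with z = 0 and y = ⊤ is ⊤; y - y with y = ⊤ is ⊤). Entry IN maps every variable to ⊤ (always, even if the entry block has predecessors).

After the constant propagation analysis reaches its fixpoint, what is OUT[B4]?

Fixpoint table:
  B0:  IN=(all ⊤)  OUT=(all ⊤)
  B1:  IN=(all ⊤)  OUT=(all ⊤)
  B2:  IN=(all ⊤)  OUT={b:-1, c:-1; rest ⊤}
  B3:  IN={b:-1, c:-1; rest ⊤}  OUT={a:1, b:-1, c:-1, e:1; rest ⊤}
  B4:  IN={b:-1, c:-1; rest ⊤}  OUT={b:-1, c:-1; rest ⊤}

Merge at B4: IN[B4] = OUT[B2] ⊔ OUT[B3] = {a: ⊤, b: -1, c: -1, d: ⊤, e: ⊤, f: ⊤}
Applying B4's transfer function to that IN value gives OUT[B4] (row B4 above).

Answer: {a: ⊤, b: -1, c: -1, d: ⊤, e: ⊤, f: ⊤}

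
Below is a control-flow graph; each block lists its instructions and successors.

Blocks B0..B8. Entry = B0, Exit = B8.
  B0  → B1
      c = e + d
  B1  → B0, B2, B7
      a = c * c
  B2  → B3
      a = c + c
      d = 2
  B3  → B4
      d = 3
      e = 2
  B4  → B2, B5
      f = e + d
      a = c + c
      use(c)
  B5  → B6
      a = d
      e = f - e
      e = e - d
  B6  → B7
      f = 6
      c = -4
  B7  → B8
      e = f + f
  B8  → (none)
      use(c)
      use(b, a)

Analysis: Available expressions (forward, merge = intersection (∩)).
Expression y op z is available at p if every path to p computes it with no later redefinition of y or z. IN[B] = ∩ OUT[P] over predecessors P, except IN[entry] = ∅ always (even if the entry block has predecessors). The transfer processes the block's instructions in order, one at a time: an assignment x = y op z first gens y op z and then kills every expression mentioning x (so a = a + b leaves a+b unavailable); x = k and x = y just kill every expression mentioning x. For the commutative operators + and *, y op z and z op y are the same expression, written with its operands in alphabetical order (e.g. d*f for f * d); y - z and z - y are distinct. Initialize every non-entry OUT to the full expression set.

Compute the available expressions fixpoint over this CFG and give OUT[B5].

Answer: {c*c, c+c}

Derivation:
Per-block solution:
  B0:   IN={}   OUT={d+e}
  B1:   IN={d+e}   OUT={c*c, d+e}
  B2:   IN={c*c, d+e}   OUT={c*c, c+c}
  B3:   IN={c*c, c+c}   OUT={c*c, c+c}
  B4:   IN={c*c, c+c}   OUT={c*c, c+c, d+e}
  B5:   IN={c*c, c+c, d+e}   OUT={c*c, c+c}
  B6:   IN={c*c, c+c}   OUT={}
  B7:   IN={}   OUT={f+f}
  B8:   IN={f+f}   OUT={f+f}

Merge at B5: IN[B5] = OUT[B4] = {c*c, c+c, d+e}
Applying B5's transfer function to that IN value gives OUT[B5] (row B5 above).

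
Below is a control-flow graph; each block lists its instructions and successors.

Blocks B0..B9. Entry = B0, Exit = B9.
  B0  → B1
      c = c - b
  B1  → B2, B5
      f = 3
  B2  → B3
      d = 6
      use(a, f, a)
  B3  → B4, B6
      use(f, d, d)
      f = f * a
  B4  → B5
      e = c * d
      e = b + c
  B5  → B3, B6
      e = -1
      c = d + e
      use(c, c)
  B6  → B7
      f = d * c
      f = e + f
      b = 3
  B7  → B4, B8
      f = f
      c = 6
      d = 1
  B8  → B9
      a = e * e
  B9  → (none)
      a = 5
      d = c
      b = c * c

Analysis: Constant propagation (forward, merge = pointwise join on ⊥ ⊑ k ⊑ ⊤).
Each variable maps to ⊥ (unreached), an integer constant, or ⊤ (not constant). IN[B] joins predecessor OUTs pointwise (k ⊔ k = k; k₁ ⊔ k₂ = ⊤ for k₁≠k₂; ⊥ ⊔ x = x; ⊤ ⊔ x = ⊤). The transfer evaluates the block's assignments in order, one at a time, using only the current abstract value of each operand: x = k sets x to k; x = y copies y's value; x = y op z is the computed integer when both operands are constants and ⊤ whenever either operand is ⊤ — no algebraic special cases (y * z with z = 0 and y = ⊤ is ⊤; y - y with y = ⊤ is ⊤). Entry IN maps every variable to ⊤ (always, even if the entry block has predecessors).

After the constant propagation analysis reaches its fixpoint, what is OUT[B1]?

Answer: {a: ⊤, b: ⊤, c: ⊤, d: ⊤, e: ⊤, f: 3}

Trace:
Fixpoint table:
  B0: | IN=(all ⊤) | OUT=(all ⊤)
  B1: | IN=(all ⊤) | OUT={f:3; rest ⊤}
  B2: | IN={f:3; rest ⊤} | OUT={d:6, f:3; rest ⊤}
  B3: | IN=(all ⊤) | OUT=(all ⊤)
  B4: | IN=(all ⊤) | OUT=(all ⊤)
  B5: | IN=(all ⊤) | OUT={e:-1; rest ⊤}
  B6: | IN=(all ⊤) | OUT={b:3; rest ⊤}
  B7: | IN={b:3; rest ⊤} | OUT={b:3, c:6, d:1; rest ⊤}
  B8: | IN={b:3, c:6, d:1; rest ⊤} | OUT={b:3, c:6, d:1; rest ⊤}
  B9: | IN={b:3, c:6, d:1; rest ⊤} | OUT={a:5, b:36, c:6, d:6; rest ⊤}

Merge at B1: IN[B1] = OUT[B0] = {a: ⊤, b: ⊤, c: ⊤, d: ⊤, e: ⊤, f: ⊤}
Applying B1's transfer function to that IN value gives OUT[B1] (row B1 above).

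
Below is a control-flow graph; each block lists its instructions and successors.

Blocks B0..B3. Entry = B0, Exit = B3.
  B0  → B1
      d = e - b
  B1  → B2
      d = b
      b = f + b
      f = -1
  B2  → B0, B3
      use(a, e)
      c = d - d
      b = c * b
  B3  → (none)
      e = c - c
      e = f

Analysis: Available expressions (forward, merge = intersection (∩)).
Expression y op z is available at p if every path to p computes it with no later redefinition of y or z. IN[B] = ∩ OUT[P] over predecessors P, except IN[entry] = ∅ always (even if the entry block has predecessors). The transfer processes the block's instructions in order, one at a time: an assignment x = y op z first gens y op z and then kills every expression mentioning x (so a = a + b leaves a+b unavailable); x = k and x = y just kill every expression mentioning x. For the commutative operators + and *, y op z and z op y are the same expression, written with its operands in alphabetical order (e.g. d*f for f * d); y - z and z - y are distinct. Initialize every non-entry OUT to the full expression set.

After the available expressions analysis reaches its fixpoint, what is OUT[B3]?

Fixpoint table:
  B0:  IN={}  OUT={e-b}
  B1:  IN={e-b}  OUT={}
  B2:  IN={}  OUT={d-d}
  B3:  IN={d-d}  OUT={c-c, d-d}

Merge at B3: IN[B3] = OUT[B2] = {d-d}
Applying B3's transfer function to that IN value gives OUT[B3] (row B3 above).

Answer: {c-c, d-d}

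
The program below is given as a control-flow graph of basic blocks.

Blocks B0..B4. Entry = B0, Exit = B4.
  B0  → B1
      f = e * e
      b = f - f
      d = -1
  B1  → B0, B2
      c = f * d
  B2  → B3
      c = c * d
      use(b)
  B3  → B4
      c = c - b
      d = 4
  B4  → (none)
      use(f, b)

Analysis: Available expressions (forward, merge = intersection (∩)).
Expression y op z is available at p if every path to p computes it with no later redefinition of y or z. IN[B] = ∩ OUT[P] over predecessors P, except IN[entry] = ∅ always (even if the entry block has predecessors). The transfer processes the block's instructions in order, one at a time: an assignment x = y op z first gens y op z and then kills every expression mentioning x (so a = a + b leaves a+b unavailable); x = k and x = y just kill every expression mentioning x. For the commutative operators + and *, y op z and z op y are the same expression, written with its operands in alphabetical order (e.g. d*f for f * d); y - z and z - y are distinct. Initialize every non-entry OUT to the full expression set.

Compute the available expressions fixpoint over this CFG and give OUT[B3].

Converged values:
  B0:   IN={}   OUT={e*e, f-f}
  B1:   IN={e*e, f-f}   OUT={d*f, e*e, f-f}
  B2:   IN={d*f, e*e, f-f}   OUT={d*f, e*e, f-f}
  B3:   IN={d*f, e*e, f-f}   OUT={e*e, f-f}
  B4:   IN={e*e, f-f}   OUT={e*e, f-f}

Merge at B3: IN[B3] = OUT[B2] = {d*f, e*e, f-f}
Applying B3's transfer function to that IN value gives OUT[B3] (row B3 above).

Answer: {e*e, f-f}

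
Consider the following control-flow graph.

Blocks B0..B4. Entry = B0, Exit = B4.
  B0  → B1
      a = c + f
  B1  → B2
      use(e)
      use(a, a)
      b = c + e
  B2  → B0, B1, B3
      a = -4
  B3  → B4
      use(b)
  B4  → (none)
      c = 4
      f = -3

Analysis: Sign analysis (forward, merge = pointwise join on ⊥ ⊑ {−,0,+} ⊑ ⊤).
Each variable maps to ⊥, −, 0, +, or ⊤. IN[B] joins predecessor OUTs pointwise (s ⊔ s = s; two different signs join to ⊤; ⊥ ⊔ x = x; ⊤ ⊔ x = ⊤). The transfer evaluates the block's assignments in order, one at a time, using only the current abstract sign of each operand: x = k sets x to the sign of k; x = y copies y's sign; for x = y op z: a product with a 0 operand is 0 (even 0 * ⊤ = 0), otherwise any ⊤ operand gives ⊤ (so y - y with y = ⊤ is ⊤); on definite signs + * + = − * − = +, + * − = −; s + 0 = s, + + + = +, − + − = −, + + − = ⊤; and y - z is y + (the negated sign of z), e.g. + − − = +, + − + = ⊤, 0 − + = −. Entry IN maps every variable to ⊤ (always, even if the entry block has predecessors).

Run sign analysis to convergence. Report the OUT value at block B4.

Answer: {a: -, b: ⊤, c: +, d: ⊤, e: ⊤, f: -}

Trace:
Converged values:
  B0:  IN=(all ⊤)  OUT=(all ⊤)
  B1:  IN=(all ⊤)  OUT=(all ⊤)
  B2:  IN=(all ⊤)  OUT={a:-; rest ⊤}
  B3:  IN={a:-; rest ⊤}  OUT={a:-; rest ⊤}
  B4:  IN={a:-; rest ⊤}  OUT={a:-, c:+, f:-; rest ⊤}

Merge at B4: IN[B4] = OUT[B3] = {a: -, b: ⊤, c: ⊤, d: ⊤, e: ⊤, f: ⊤}
Applying B4's transfer function to that IN value gives OUT[B4] (row B4 above).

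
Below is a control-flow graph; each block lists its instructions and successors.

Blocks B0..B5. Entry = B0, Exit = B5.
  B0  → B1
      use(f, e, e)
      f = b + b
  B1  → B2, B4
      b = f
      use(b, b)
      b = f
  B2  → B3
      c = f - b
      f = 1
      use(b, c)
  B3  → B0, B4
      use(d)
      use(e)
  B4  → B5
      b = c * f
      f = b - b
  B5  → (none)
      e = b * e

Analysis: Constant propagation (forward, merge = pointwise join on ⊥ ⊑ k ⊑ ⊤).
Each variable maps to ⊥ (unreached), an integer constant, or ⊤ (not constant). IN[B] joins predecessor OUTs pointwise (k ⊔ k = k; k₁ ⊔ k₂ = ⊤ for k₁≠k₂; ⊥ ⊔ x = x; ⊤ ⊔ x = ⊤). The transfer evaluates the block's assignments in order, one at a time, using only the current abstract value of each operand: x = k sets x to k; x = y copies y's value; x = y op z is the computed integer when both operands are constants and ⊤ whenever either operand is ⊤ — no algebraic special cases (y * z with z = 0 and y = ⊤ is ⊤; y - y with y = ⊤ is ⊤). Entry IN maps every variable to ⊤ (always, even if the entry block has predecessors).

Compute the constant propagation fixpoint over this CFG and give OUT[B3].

Per-block solution:
  B0: | IN=(all ⊤) | OUT=(all ⊤)
  B1: | IN=(all ⊤) | OUT=(all ⊤)
  B2: | IN=(all ⊤) | OUT={f:1; rest ⊤}
  B3: | IN={f:1; rest ⊤} | OUT={f:1; rest ⊤}
  B4: | IN=(all ⊤) | OUT=(all ⊤)
  B5: | IN=(all ⊤) | OUT=(all ⊤)

Merge at B3: IN[B3] = OUT[B2] = {a: ⊤, b: ⊤, c: ⊤, d: ⊤, e: ⊤, f: 1}
Applying B3's transfer function to that IN value gives OUT[B3] (row B3 above).

Answer: {a: ⊤, b: ⊤, c: ⊤, d: ⊤, e: ⊤, f: 1}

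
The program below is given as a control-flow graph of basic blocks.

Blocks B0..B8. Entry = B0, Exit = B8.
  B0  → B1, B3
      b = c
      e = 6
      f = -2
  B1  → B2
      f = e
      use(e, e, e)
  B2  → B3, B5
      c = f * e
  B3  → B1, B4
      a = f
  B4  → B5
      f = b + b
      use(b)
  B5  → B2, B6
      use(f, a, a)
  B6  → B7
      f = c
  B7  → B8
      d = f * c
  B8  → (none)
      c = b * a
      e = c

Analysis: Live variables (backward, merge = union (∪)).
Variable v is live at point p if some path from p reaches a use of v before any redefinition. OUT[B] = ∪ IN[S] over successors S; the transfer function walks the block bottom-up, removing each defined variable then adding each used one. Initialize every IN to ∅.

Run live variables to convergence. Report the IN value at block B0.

Answer: {a, c}

Derivation:
Converged values:
  B0: | IN={a, c} | OUT={a, b, c, e, f}
  B1: | IN={a, b, e} | OUT={a, b, e, f}
  B2: | IN={a, b, e, f} | OUT={a, b, c, e, f}
  B3: | IN={b, c, e, f} | OUT={a, b, c, e}
  B4: | IN={a, b, c, e} | OUT={a, b, c, e, f}
  B5: | IN={a, b, c, e, f} | OUT={a, b, c, e, f}
  B6: | IN={a, b, c} | OUT={a, b, c, f}
  B7: | IN={a, b, c, f} | OUT={a, b}
  B8: | IN={a, b} | OUT={}

Merge at B0: OUT[B0] = IN[B1] ⊔ IN[B3] = {a, b, c, e, f}
Applying B0's transfer function to that OUT value gives IN[B0] (row B0 above).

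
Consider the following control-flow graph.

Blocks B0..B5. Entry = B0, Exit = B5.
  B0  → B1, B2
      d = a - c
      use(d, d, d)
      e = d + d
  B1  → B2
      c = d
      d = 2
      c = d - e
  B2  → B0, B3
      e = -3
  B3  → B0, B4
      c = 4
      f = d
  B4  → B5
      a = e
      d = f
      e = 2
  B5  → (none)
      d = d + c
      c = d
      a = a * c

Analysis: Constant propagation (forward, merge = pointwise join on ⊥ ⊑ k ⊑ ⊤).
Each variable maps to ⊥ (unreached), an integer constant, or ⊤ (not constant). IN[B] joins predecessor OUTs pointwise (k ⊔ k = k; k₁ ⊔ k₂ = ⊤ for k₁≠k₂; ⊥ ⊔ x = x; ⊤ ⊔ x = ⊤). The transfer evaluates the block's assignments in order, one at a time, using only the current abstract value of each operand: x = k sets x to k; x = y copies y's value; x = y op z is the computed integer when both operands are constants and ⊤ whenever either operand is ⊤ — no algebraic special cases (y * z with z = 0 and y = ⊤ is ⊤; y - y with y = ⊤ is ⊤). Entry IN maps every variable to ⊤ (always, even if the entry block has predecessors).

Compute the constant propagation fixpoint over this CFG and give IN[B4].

Fixpoint table:
  B0: | IN=(all ⊤) | OUT=(all ⊤)
  B1: | IN=(all ⊤) | OUT={d:2; rest ⊤}
  B2: | IN=(all ⊤) | OUT={e:-3; rest ⊤}
  B3: | IN={e:-3; rest ⊤} | OUT={c:4, e:-3; rest ⊤}
  B4: | IN={c:4, e:-3; rest ⊤} | OUT={a:-3, c:4, e:2; rest ⊤}
  B5: | IN={a:-3, c:4, e:2; rest ⊤} | OUT={e:2; rest ⊤}

Merge at B4: IN[B4] = OUT[B3] = {a: ⊤, b: ⊤, c: 4, d: ⊤, e: -3, f: ⊤}

Answer: {a: ⊤, b: ⊤, c: 4, d: ⊤, e: -3, f: ⊤}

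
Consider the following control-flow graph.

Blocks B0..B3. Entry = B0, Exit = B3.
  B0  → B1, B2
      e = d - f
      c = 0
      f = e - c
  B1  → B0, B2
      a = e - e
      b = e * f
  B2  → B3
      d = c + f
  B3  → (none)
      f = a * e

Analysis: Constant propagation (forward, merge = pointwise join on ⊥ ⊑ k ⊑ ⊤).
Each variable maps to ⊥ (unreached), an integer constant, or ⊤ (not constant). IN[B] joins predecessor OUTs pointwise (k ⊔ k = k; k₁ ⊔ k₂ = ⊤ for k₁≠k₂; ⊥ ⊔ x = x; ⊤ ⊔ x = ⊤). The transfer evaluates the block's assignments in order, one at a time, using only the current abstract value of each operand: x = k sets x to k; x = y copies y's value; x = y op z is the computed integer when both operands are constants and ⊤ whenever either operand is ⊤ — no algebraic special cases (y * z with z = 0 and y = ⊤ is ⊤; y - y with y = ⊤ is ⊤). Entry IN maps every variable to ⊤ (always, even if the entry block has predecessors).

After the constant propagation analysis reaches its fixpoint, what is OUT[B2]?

Answer: {a: ⊤, b: ⊤, c: 0, d: ⊤, e: ⊤, f: ⊤}

Derivation:
Fixpoint table:
  B0: | IN=(all ⊤) | OUT={c:0; rest ⊤}
  B1: | IN={c:0; rest ⊤} | OUT={c:0; rest ⊤}
  B2: | IN={c:0; rest ⊤} | OUT={c:0; rest ⊤}
  B3: | IN={c:0; rest ⊤} | OUT={c:0; rest ⊤}

Merge at B2: IN[B2] = OUT[B0] ⊔ OUT[B1] = {a: ⊤, b: ⊤, c: 0, d: ⊤, e: ⊤, f: ⊤}
Applying B2's transfer function to that IN value gives OUT[B2] (row B2 above).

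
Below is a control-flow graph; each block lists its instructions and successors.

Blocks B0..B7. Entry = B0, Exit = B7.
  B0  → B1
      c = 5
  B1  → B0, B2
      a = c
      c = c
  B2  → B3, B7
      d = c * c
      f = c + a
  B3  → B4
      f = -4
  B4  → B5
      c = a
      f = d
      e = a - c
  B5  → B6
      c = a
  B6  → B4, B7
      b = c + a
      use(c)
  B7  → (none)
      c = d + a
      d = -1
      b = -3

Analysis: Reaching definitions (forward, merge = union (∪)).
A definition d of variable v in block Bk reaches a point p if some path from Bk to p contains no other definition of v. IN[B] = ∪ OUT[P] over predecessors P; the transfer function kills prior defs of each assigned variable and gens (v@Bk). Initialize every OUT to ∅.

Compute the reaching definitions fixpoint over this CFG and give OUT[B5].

Per-block solution:
  B0:  IN={a@B1, c@B1}  OUT={a@B1, c@B0}
  B1:  IN={a@B1, c@B0}  OUT={a@B1, c@B1}
  B2:  IN={a@B1, c@B1}  OUT={a@B1, c@B1, d@B2, f@B2}
  B3:  IN={a@B1, c@B1, d@B2, f@B2}  OUT={a@B1, c@B1, d@B2, f@B3}
  B4:  IN={a@B1, b@B6, c@B1, c@B5, d@B2, e@B4, f@B3, f@B4}  OUT={a@B1, b@B6, c@B4, d@B2, e@B4, f@B4}
  B5:  IN={a@B1, b@B6, c@B4, d@B2, e@B4, f@B4}  OUT={a@B1, b@B6, c@B5, d@B2, e@B4, f@B4}
  B6:  IN={a@B1, b@B6, c@B5, d@B2, e@B4, f@B4}  OUT={a@B1, b@B6, c@B5, d@B2, e@B4, f@B4}
  B7:  IN={a@B1, b@B6, c@B1, c@B5, d@B2, e@B4, f@B2, f@B4}  OUT={a@B1, b@B7, c@B7, d@B7, e@B4, f@B2, f@B4}

Merge at B5: IN[B5] = OUT[B4] = {a@B1, b@B6, c@B4, d@B2, e@B4, f@B4}
Applying B5's transfer function to that IN value gives OUT[B5] (row B5 above).

Answer: {a@B1, b@B6, c@B5, d@B2, e@B4, f@B4}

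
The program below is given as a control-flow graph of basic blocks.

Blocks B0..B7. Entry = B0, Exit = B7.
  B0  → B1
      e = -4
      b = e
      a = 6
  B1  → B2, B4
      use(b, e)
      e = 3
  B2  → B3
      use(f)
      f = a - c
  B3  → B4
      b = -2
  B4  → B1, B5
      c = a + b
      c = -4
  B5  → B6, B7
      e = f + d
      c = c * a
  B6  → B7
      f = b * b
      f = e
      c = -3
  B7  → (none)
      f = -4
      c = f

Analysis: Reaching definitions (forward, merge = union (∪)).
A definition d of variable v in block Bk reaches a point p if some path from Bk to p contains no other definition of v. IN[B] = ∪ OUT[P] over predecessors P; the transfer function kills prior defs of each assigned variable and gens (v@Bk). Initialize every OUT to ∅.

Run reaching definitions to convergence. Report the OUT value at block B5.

Answer: {a@B0, b@B0, b@B3, c@B5, e@B5, f@B2}

Trace:
Per-block solution:
  B0:   IN={}   OUT={a@B0, b@B0, e@B0}
  B1:   IN={a@B0, b@B0, b@B3, c@B4, e@B0, e@B1, f@B2}   OUT={a@B0, b@B0, b@B3, c@B4, e@B1, f@B2}
  B2:   IN={a@B0, b@B0, b@B3, c@B4, e@B1, f@B2}   OUT={a@B0, b@B0, b@B3, c@B4, e@B1, f@B2}
  B3:   IN={a@B0, b@B0, b@B3, c@B4, e@B1, f@B2}   OUT={a@B0, b@B3, c@B4, e@B1, f@B2}
  B4:   IN={a@B0, b@B0, b@B3, c@B4, e@B1, f@B2}   OUT={a@B0, b@B0, b@B3, c@B4, e@B1, f@B2}
  B5:   IN={a@B0, b@B0, b@B3, c@B4, e@B1, f@B2}   OUT={a@B0, b@B0, b@B3, c@B5, e@B5, f@B2}
  B6:   IN={a@B0, b@B0, b@B3, c@B5, e@B5, f@B2}   OUT={a@B0, b@B0, b@B3, c@B6, e@B5, f@B6}
  B7:   IN={a@B0, b@B0, b@B3, c@B5, c@B6, e@B5, f@B2, f@B6}   OUT={a@B0, b@B0, b@B3, c@B7, e@B5, f@B7}

Merge at B5: IN[B5] = OUT[B4] = {a@B0, b@B0, b@B3, c@B4, e@B1, f@B2}
Applying B5's transfer function to that IN value gives OUT[B5] (row B5 above).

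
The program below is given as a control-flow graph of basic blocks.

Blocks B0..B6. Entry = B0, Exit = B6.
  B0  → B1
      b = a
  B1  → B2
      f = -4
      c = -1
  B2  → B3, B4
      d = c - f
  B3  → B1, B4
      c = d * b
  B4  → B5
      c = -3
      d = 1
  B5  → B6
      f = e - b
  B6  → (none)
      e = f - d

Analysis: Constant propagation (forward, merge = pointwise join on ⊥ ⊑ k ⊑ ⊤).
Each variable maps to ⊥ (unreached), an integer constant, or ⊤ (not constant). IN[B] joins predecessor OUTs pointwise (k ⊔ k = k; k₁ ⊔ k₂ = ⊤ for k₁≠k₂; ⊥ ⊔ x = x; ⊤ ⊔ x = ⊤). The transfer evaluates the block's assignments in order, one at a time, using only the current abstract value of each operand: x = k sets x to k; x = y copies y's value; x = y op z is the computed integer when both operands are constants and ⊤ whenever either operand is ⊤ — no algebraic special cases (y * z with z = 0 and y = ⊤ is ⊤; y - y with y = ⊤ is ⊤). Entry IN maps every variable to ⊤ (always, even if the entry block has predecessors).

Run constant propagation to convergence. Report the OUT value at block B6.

Answer: {a: ⊤, b: ⊤, c: -3, d: 1, e: ⊤, f: ⊤}

Working:
Fixpoint table:
  B0:   IN=(all ⊤)   OUT=(all ⊤)
  B1:   IN=(all ⊤)   OUT={c:-1, f:-4; rest ⊤}
  B2:   IN={c:-1, f:-4; rest ⊤}   OUT={c:-1, d:3, f:-4; rest ⊤}
  B3:   IN={c:-1, d:3, f:-4; rest ⊤}   OUT={d:3, f:-4; rest ⊤}
  B4:   IN={d:3, f:-4; rest ⊤}   OUT={c:-3, d:1, f:-4; rest ⊤}
  B5:   IN={c:-3, d:1, f:-4; rest ⊤}   OUT={c:-3, d:1; rest ⊤}
  B6:   IN={c:-3, d:1; rest ⊤}   OUT={c:-3, d:1; rest ⊤}

Merge at B6: IN[B6] = OUT[B5] = {a: ⊤, b: ⊤, c: -3, d: 1, e: ⊤, f: ⊤}
Applying B6's transfer function to that IN value gives OUT[B6] (row B6 above).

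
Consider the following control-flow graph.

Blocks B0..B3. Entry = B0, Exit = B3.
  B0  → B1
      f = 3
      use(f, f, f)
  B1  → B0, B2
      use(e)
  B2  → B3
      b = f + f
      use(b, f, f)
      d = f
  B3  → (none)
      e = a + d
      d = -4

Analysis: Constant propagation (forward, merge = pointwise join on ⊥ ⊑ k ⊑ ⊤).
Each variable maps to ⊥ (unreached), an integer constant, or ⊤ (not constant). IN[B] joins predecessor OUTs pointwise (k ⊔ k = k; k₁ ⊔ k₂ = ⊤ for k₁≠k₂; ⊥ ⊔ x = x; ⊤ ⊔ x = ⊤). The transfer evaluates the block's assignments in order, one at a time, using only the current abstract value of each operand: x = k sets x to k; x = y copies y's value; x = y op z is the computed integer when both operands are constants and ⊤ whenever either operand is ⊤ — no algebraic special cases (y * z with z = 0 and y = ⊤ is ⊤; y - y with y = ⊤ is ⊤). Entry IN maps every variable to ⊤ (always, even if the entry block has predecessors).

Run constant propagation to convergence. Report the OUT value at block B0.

Fixpoint table:
  B0:   IN=(all ⊤)   OUT={f:3; rest ⊤}
  B1:   IN={f:3; rest ⊤}   OUT={f:3; rest ⊤}
  B2:   IN={f:3; rest ⊤}   OUT={b:6, d:3, f:3; rest ⊤}
  B3:   IN={b:6, d:3, f:3; rest ⊤}   OUT={b:6, d:-4, f:3; rest ⊤}

Merge at B0 (entry node, so the boundary value (all ⊤) is joined with the incoming edge(s)): IN[B0] = (all ⊤) ⊔ OUT[B1] = {a: ⊤, b: ⊤, c: ⊤, d: ⊤, e: ⊤, f: ⊤}
Applying B0's transfer function to that IN value gives OUT[B0] (row B0 above).

Answer: {a: ⊤, b: ⊤, c: ⊤, d: ⊤, e: ⊤, f: 3}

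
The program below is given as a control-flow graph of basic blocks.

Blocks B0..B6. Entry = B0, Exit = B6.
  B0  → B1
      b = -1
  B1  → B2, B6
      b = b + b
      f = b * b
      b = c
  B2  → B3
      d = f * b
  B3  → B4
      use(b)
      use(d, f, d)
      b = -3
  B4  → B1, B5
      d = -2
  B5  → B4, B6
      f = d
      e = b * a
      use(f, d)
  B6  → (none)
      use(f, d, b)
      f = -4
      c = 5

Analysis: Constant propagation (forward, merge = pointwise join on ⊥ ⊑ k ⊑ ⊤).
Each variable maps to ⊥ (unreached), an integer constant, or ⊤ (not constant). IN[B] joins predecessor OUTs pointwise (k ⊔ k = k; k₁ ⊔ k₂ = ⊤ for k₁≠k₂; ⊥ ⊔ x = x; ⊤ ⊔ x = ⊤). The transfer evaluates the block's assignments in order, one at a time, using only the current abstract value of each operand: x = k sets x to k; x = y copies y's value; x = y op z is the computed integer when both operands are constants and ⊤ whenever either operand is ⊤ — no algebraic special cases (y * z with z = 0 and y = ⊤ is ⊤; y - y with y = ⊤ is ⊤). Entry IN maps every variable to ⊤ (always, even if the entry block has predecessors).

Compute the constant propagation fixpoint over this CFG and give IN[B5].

Answer: {a: ⊤, b: -3, c: ⊤, d: -2, e: ⊤, f: ⊤}

Derivation:
Per-block solution:
  B0: | IN=(all ⊤) | OUT={b:-1; rest ⊤}
  B1: | IN=(all ⊤) | OUT=(all ⊤)
  B2: | IN=(all ⊤) | OUT=(all ⊤)
  B3: | IN=(all ⊤) | OUT={b:-3; rest ⊤}
  B4: | IN={b:-3; rest ⊤} | OUT={b:-3, d:-2; rest ⊤}
  B5: | IN={b:-3, d:-2; rest ⊤} | OUT={b:-3, d:-2, f:-2; rest ⊤}
  B6: | IN=(all ⊤) | OUT={c:5, f:-4; rest ⊤}

Merge at B5: IN[B5] = OUT[B4] = {a: ⊤, b: -3, c: ⊤, d: -2, e: ⊤, f: ⊤}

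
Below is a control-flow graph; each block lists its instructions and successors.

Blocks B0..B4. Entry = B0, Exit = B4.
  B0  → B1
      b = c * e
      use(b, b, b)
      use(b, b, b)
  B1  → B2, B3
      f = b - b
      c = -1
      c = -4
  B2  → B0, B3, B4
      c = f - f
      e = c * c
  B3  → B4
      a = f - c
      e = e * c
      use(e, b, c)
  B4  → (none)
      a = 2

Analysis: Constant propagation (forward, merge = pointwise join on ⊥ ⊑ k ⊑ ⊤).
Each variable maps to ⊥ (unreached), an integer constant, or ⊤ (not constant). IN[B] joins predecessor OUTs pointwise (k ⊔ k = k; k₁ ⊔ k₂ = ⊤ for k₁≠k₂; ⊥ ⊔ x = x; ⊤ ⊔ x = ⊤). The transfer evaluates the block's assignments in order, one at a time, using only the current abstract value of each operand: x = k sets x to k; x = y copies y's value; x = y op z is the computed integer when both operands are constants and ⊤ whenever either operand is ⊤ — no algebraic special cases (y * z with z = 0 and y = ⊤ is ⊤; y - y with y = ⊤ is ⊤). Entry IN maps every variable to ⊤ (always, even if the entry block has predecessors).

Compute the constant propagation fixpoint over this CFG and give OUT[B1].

Answer: {a: ⊤, b: ⊤, c: -4, d: ⊤, e: ⊤, f: ⊤}

Trace:
Converged values:
  B0:  IN=(all ⊤)  OUT=(all ⊤)
  B1:  IN=(all ⊤)  OUT={c:-4; rest ⊤}
  B2:  IN={c:-4; rest ⊤}  OUT=(all ⊤)
  B3:  IN=(all ⊤)  OUT=(all ⊤)
  B4:  IN=(all ⊤)  OUT={a:2; rest ⊤}

Merge at B1: IN[B1] = OUT[B0] = {a: ⊤, b: ⊤, c: ⊤, d: ⊤, e: ⊤, f: ⊤}
Applying B1's transfer function to that IN value gives OUT[B1] (row B1 above).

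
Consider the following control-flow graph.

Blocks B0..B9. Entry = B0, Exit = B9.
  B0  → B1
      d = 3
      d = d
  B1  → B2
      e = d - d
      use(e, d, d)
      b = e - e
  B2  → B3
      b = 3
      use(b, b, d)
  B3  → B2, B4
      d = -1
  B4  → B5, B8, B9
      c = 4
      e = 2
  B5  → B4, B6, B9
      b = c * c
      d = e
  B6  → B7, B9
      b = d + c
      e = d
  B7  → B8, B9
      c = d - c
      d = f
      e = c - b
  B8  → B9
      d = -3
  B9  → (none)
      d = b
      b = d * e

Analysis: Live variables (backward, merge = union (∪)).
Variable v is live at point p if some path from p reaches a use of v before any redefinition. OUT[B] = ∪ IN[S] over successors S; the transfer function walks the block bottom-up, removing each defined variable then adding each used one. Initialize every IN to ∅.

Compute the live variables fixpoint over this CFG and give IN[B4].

Converged values:
  B0:  IN={f}  OUT={d, f}
  B1:  IN={d, f}  OUT={d, f}
  B2:  IN={d, f}  OUT={b, f}
  B3:  IN={b, f}  OUT={b, d, f}
  B4:  IN={b, f}  OUT={b, c, e, f}
  B5:  IN={c, e, f}  OUT={b, c, d, e, f}
  B6:  IN={c, d, f}  OUT={b, c, d, e, f}
  B7:  IN={b, c, d, f}  OUT={b, e}
  B8:  IN={b, e}  OUT={b, e}
  B9:  IN={b, e}  OUT={}

Merge at B4: OUT[B4] = IN[B5] ⊔ IN[B8] ⊔ IN[B9] = {b, c, e, f}
Applying B4's transfer function to that OUT value gives IN[B4] (row B4 above).

Answer: {b, f}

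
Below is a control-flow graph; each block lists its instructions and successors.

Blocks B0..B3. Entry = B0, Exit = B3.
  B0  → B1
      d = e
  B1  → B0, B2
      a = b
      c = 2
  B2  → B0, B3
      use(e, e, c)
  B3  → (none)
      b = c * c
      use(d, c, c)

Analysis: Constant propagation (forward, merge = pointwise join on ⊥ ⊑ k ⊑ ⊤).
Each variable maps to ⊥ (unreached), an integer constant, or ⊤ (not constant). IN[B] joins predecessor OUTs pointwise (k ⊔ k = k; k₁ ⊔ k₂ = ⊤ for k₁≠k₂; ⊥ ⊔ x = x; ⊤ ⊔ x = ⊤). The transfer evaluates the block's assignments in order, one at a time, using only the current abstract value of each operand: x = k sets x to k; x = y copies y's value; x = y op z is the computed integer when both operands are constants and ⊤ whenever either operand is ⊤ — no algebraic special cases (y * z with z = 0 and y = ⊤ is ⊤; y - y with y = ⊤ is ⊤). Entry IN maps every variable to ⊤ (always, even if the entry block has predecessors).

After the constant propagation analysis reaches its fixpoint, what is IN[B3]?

Answer: {a: ⊤, b: ⊤, c: 2, d: ⊤, e: ⊤, f: ⊤}

Working:
Converged values:
  B0:  IN=(all ⊤)  OUT=(all ⊤)
  B1:  IN=(all ⊤)  OUT={c:2; rest ⊤}
  B2:  IN={c:2; rest ⊤}  OUT={c:2; rest ⊤}
  B3:  IN={c:2; rest ⊤}  OUT={b:4, c:2; rest ⊤}

Merge at B3: IN[B3] = OUT[B2] = {a: ⊤, b: ⊤, c: 2, d: ⊤, e: ⊤, f: ⊤}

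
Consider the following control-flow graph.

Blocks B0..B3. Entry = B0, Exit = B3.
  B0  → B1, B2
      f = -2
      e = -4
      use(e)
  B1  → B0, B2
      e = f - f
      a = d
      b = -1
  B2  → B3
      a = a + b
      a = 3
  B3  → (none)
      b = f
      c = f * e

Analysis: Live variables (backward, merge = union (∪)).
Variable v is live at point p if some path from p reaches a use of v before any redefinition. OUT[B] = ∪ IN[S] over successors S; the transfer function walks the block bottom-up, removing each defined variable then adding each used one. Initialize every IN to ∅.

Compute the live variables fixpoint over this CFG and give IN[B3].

Converged values:
  B0: | IN={a, b, d} | OUT={a, b, d, e, f}
  B1: | IN={d, f} | OUT={a, b, d, e, f}
  B2: | IN={a, b, e, f} | OUT={e, f}
  B3: | IN={e, f} | OUT={}

B3 is the boundary node: OUT[B3] = {}
Applying B3's transfer function to that OUT value gives IN[B3] (row B3 above).

Answer: {e, f}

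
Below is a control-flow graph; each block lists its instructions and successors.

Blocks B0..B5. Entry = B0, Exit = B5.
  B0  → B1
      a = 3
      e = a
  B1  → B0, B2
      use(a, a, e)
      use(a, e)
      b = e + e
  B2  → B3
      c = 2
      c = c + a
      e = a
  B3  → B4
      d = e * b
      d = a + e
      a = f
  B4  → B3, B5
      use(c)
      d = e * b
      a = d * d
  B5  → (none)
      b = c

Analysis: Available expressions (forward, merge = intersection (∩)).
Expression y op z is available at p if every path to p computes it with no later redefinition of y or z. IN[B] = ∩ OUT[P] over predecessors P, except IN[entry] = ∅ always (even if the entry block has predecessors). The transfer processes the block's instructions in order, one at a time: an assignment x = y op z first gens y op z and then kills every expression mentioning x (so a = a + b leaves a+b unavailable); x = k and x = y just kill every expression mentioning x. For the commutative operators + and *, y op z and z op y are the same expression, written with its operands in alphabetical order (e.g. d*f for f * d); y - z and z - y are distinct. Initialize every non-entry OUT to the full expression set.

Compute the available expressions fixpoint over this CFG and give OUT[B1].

Answer: {e+e}

Derivation:
Fixpoint table:
  B0:  IN={}  OUT={}
  B1:  IN={}  OUT={e+e}
  B2:  IN={e+e}  OUT={}
  B3:  IN={}  OUT={b*e}
  B4:  IN={b*e}  OUT={b*e, d*d}
  B5:  IN={b*e, d*d}  OUT={d*d}

Merge at B1: IN[B1] = OUT[B0] = {}
Applying B1's transfer function to that IN value gives OUT[B1] (row B1 above).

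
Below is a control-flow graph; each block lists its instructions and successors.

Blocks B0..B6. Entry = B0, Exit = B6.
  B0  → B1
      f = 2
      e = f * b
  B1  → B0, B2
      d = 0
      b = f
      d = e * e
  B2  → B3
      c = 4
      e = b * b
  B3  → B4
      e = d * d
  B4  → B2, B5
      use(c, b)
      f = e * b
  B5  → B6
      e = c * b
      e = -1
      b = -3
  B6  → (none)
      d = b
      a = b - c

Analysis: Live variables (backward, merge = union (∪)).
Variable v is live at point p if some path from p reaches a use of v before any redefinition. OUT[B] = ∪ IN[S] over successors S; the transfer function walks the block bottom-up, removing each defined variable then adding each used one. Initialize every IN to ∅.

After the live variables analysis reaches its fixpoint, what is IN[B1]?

Fixpoint table:
  B0:   IN={b}   OUT={e, f}
  B1:   IN={e, f}   OUT={b, d}
  B2:   IN={b, d}   OUT={b, c, d}
  B3:   IN={b, c, d}   OUT={b, c, d, e}
  B4:   IN={b, c, d, e}   OUT={b, c, d}
  B5:   IN={b, c}   OUT={b, c}
  B6:   IN={b, c}   OUT={}

Merge at B1: OUT[B1] = IN[B0] ⊔ IN[B2] = {b, d}
Applying B1's transfer function to that OUT value gives IN[B1] (row B1 above).

Answer: {e, f}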